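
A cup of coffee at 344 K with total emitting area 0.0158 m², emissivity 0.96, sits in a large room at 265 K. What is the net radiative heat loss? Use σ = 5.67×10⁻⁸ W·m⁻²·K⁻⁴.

Q = εσA(T⁴ − T_s⁴). T⁴ − T_s⁴ = (344)⁴ − (265)⁴ = 1.40×10^10 − 4.93×10^9 = 9.07×10^9 K⁴.
Q = 0.96 × 5.67×10⁻⁸ × 0.0158 × 9.07×10^9 = 7.80 W.

Q ≈ 7.80 W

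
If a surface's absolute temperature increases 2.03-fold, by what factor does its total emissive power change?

P ∝ T⁴, so the power scales as (2.03)⁴ = 17.0.

factor ≈ 17.0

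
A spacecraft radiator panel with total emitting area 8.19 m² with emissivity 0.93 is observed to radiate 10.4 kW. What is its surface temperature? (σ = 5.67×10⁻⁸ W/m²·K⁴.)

T ≈ 394 K

From P = εσAT⁴, T = (P / εσA)^(1/4) = (10400 / (0.93 × 5.67×10⁻⁸ × 8.19))^(1/4).
T = (2.41×10^10)^(1/4) = 394 K.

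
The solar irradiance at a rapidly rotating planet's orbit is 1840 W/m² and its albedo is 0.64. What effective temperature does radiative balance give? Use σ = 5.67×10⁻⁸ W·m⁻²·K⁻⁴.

Power absorbed = (1−a)S·πR²; power emitted = 4πR²σT⁴. Equating and cancelling πR²:
T = ((1−a)S / 4σ)^(1/4) = (662 / (4 × 5.67×10⁻⁸))^(1/4) = (2.92×10^9)^(1/4).
T = 232 K.

T ≈ 232 K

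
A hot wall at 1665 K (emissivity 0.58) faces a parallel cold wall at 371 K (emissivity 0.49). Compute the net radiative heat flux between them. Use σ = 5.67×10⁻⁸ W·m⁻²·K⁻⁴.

q ≈ 1.57×10^5 W/m²

For two large parallel gray plates, q = σ(T₁⁴ − T₂⁴) / (1/ε₁ + 1/ε₂ − 1).
1/ε₁ + 1/ε₂ − 1 = 1/0.58 + 1/0.49 − 1 = 2.765.
T₁⁴ − T₂⁴ = 7.69×10^12 − 1.89×10^10 = 7.67×10^12 K⁴.
q = 5.67×10⁻⁸ × 7.67×10^12 / 2.765 = 1.57×10^5 W/m².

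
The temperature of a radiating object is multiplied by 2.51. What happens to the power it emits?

P ∝ T⁴, so the power scales as (2.51)⁴ = 39.7.

factor ≈ 39.7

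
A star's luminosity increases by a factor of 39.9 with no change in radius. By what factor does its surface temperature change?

factor ≈ 2.51

P ∝ T⁴ ⇒ T ∝ P^(1/4), so T scales by (39.9)^(1/4) = 2.51.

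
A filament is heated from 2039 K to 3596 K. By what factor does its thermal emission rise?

P ∝ T⁴, so the ratio is (3596/2039)⁴ = (1.764)⁴ = 9.67.

ratio ≈ 9.67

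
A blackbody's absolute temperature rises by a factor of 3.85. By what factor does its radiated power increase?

P ∝ T⁴, so the power scales as (3.85)⁴ = 220.

factor ≈ 220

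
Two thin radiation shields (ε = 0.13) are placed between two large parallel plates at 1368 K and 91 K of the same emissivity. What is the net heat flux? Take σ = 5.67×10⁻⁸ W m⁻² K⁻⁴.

q ≈ 4600 W/m²

Each of the 3 gaps contributes resistance (2/ε − 1) = 2/0.13 − 1 = 14.38; total = 43.15.
q = σ(T₁⁴ − T₂⁴) / 43.15 = 5.67×10⁻⁸ × 3.50×10^12 / 43.15 = 4600 W/m².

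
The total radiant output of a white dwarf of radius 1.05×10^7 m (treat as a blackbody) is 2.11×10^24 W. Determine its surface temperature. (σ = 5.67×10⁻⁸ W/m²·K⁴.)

T ≈ 12800 K

A = 4πr² = 4π × (1.05×10^7)² = 1.39×10^15 m².
From P = σAT⁴, T = (P / σA)^(1/4) = (2.11×10^24 / (5.67×10⁻⁸ × 1.39×10^15))^(1/4).
T = (2.69×10^16)^(1/4) = 12800 K.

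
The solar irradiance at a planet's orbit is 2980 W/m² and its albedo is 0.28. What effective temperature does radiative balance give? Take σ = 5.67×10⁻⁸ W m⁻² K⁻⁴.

T ≈ 312 K

Power absorbed = (1−a)S·πR²; power emitted = 4πR²σT⁴. Equating and cancelling πR²:
T = ((1−a)S / 4σ)^(1/4) = (2150 / (4 × 5.67×10⁻⁸))^(1/4) = (9.46×10^9)^(1/4).
T = 312 K.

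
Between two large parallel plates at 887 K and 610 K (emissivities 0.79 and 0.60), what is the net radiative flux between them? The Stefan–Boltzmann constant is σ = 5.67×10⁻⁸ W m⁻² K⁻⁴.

For two large parallel gray plates, q = σ(T₁⁴ − T₂⁴) / (1/ε₁ + 1/ε₂ − 1).
1/ε₁ + 1/ε₂ − 1 = 1/0.79 + 1/0.60 − 1 = 1.932.
T₁⁴ − T₂⁴ = 6.19×10^11 − 1.38×10^11 = 4.81×10^11 K⁴.
q = 5.67×10⁻⁸ × 4.81×10^11 / 1.932 = 14100 W/m².

q ≈ 14100 W/m²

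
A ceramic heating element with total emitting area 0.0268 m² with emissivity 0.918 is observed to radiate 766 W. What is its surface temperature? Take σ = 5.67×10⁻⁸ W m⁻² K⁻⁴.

T ≈ 861 K

From P = εσAT⁴, T = (P / εσA)^(1/4) = (766 / (0.918 × 5.67×10⁻⁸ × 0.0268))^(1/4).
T = (5.49×10^11)^(1/4) = 861 K.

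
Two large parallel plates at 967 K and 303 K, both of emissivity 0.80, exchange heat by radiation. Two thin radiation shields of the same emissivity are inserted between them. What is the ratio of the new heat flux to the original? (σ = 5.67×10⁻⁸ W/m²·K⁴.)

ratio ≈ 0.333

With N identical shields there are N+1 = 3 gaps in series, each with the same radiative resistance, so the flux falls to 1/(N+1) of its unshielded value.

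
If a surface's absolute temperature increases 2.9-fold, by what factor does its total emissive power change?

factor ≈ 70.7

P ∝ T⁴, so the power scales as (2.9)⁴ = 70.7.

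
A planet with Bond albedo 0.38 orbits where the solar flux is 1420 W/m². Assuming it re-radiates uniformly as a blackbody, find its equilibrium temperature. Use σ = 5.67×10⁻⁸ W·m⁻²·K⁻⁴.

Power absorbed = (1−a)S·πR²; power emitted = 4πR²σT⁴. Equating and cancelling πR²:
T = ((1−a)S / 4σ)^(1/4) = (880 / (4 × 5.67×10⁻⁸))^(1/4) = (3.88×10^9)^(1/4).
T = 250 K.

T ≈ 250 K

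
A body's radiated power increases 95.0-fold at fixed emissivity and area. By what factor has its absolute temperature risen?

factor ≈ 3.12

P ∝ T⁴ ⇒ T ∝ P^(1/4), so T scales by (95.0)^(1/4) = 3.12.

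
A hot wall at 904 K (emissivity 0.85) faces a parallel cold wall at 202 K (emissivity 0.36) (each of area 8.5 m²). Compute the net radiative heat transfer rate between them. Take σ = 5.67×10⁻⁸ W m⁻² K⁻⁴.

For two large parallel gray plates, q = σ(T₁⁴ − T₂⁴) / (1/ε₁ + 1/ε₂ − 1).
1/ε₁ + 1/ε₂ − 1 = 1/0.85 + 1/0.36 − 1 = 2.954.
T₁⁴ − T₂⁴ = 6.68×10^11 − 1.66×10^9 = 6.66×10^11 K⁴.
q = 5.67×10⁻⁸ × 6.66×10^11 / 2.954 = 12800 W/m².
Q = q·A = 12800 × 8.5 = 1.09×10^5 W.

Q ≈ 1.09×10^5 W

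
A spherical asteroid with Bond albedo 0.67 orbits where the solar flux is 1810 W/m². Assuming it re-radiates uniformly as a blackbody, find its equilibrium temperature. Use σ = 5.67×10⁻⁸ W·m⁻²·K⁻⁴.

Power absorbed = (1−a)S·πR²; power emitted = 4πR²σT⁴. Equating and cancelling πR²:
T = ((1−a)S / 4σ)^(1/4) = (597 / (4 × 5.67×10⁻⁸))^(1/4) = (2.63×10^9)^(1/4).
T = 227 K.

T ≈ 227 K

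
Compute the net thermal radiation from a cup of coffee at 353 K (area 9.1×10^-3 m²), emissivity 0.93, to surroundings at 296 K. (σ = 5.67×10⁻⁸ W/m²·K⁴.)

Q = εσA(T⁴ − T_s⁴). T⁴ − T_s⁴ = (353)⁴ − (296)⁴ = 1.55×10^10 − 7.68×10^9 = 7.85×10^9 K⁴.
Q = 0.93 × 5.67×10⁻⁸ × 9.10×10^-3 × 7.85×10^9 = 3.77 W.

Q ≈ 3.77 W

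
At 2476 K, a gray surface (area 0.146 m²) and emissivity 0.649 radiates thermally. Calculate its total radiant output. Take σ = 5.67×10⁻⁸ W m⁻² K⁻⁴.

P ≈ 2.02×10^5 W

Stefan–Boltzmann: P = εσAT⁴ = 0.649 × 5.67×10⁻⁸ × 0.146 × (2476)⁴ = 0.649 × 5.67×10⁻⁸ × 0.146 × 3.76×10^13.
P = 2.02×10^5 W.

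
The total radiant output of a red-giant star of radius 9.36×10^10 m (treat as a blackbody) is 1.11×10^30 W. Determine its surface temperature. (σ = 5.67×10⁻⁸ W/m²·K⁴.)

A = 4πr² = 4π × (9.36×10^10)² = 1.10×10^23 m².
From P = σAT⁴, T = (P / σA)^(1/4) = (1.11×10^30 / (5.67×10⁻⁸ × 1.10×10^23))^(1/4).
T = (1.78×10^14)^(1/4) = 3650 K.

T ≈ 3650 K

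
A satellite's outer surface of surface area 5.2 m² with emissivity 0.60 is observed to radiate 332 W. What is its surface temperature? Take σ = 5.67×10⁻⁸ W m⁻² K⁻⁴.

From P = εσAT⁴, T = (P / εσA)^(1/4) = (332 / (0.60 × 5.67×10⁻⁸ × 5.20))^(1/4).
T = (1.88×10^9)^(1/4) = 208 K.

T ≈ 208 K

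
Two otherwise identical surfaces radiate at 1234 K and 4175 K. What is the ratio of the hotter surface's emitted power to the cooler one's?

ratio ≈ 131

P ∝ T⁴, so the ratio is (4175/1234)⁴ = (3.383)⁴ = 131.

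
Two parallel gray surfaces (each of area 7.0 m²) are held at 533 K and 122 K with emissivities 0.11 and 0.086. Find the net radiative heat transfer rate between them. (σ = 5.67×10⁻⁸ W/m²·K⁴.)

For two large parallel gray plates, q = σ(T₁⁴ − T₂⁴) / (1/ε₁ + 1/ε₂ − 1).
1/ε₁ + 1/ε₂ − 1 = 1/0.11 + 1/0.086 − 1 = 19.72.
T₁⁴ − T₂⁴ = 8.07×10^10 − 2.22×10^8 = 8.05×10^10 K⁴.
q = 5.67×10⁻⁸ × 8.05×10^10 / 19.72 = 231 W/m².
Q = q·A = 231 × 7.0 = 1620 W.

Q ≈ 1620 W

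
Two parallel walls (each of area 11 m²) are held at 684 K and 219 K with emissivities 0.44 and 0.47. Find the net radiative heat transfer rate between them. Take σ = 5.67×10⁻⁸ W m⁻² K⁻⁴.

For two large parallel gray plates, q = σ(T₁⁴ − T₂⁴) / (1/ε₁ + 1/ε₂ − 1).
1/ε₁ + 1/ε₂ − 1 = 1/0.44 + 1/0.47 − 1 = 3.400.
T₁⁴ − T₂⁴ = 2.19×10^11 − 2.30×10^9 = 2.17×10^11 K⁴.
q = 5.67×10⁻⁸ × 2.17×10^11 / 3.400 = 3610 W/m².
Q = q·A = 3610 × 11 = 39700 W.

Q ≈ 39700 W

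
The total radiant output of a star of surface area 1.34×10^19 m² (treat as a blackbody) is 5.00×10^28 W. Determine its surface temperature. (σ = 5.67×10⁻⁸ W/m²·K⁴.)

T ≈ 16000 K

From P = σAT⁴, T = (P / σA)^(1/4) = (5.00×10^28 / (5.67×10⁻⁸ × 1.34×10^19))^(1/4).
T = (6.58×10^16)^(1/4) = 16000 K.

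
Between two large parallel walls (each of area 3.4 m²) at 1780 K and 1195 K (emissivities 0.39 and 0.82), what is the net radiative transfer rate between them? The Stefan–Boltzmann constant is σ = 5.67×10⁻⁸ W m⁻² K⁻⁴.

For two large parallel gray plates, q = σ(T₁⁴ − T₂⁴) / (1/ε₁ + 1/ε₂ − 1).
1/ε₁ + 1/ε₂ − 1 = 1/0.39 + 1/0.82 − 1 = 2.784.
T₁⁴ − T₂⁴ = 1.00×10^13 − 2.04×10^12 = 8.00×10^12 K⁴.
q = 5.67×10⁻⁸ × 8.00×10^12 / 2.784 = 1.63×10^5 W/m².
Q = q·A = 1.63×10^5 × 3.4 = 5.54×10^5 W.

Q ≈ 5.54×10^5 W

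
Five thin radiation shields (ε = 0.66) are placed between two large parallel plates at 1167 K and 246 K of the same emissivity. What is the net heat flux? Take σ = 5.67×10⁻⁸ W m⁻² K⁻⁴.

Each of the 6 gaps contributes resistance (2/ε − 1) = 2/0.66 − 1 = 2.030; total = 12.18.
q = σ(T₁⁴ − T₂⁴) / 12.18 = 5.67×10⁻⁸ × 1.85×10^12 / 12.18 = 8620 W/m².

q ≈ 8620 W/m²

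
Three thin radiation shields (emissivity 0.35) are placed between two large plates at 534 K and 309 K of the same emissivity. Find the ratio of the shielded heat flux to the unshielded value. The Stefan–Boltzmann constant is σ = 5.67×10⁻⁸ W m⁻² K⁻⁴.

With N identical shields there are N+1 = 4 gaps in series, each with the same radiative resistance, so the flux falls to 1/(N+1) of its unshielded value.

ratio ≈ 0.250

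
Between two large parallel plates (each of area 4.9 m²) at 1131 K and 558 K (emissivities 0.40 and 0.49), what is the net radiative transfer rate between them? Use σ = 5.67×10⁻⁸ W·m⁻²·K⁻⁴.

Q ≈ 1.21×10^5 W

For two large parallel gray plates, q = σ(T₁⁴ − T₂⁴) / (1/ε₁ + 1/ε₂ − 1).
1/ε₁ + 1/ε₂ − 1 = 1/0.40 + 1/0.49 − 1 = 3.541.
T₁⁴ − T₂⁴ = 1.64×10^12 − 9.69×10^10 = 1.54×10^12 K⁴.
q = 5.67×10⁻⁸ × 1.54×10^12 / 3.541 = 24600 W/m².
Q = q·A = 24600 × 4.9 = 1.21×10^5 W.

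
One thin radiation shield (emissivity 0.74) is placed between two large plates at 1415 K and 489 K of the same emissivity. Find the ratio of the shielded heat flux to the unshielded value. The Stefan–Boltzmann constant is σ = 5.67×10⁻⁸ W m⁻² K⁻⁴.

ratio ≈ 0.500

With N identical shields there are N+1 = 2 gaps in series, each with the same radiative resistance, so the flux falls to 1/(N+1) of its unshielded value.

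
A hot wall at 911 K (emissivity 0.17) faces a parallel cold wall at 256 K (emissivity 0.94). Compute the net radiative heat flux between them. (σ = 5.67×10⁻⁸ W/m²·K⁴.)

For two large parallel gray plates, q = σ(T₁⁴ − T₂⁴) / (1/ε₁ + 1/ε₂ − 1).
1/ε₁ + 1/ε₂ − 1 = 1/0.17 + 1/0.94 − 1 = 5.946.
T₁⁴ − T₂⁴ = 6.89×10^11 − 4.29×10^9 = 6.84×10^11 K⁴.
q = 5.67×10⁻⁸ × 6.84×10^11 / 5.946 = 6530 W/m².

q ≈ 6530 W/m²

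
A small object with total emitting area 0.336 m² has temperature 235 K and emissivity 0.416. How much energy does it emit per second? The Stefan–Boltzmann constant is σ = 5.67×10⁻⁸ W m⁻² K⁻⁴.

P ≈ 24.2 W

Stefan–Boltzmann: P = εσAT⁴ = 0.416 × 5.67×10⁻⁸ × 0.336 × (235)⁴ = 0.416 × 5.67×10⁻⁸ × 0.336 × 3.05×10^9.
P = 24.2 W.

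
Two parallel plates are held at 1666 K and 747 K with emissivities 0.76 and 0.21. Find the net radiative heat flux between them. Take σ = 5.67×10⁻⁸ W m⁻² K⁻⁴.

q ≈ 82500 W/m²

For two large parallel gray plates, q = σ(T₁⁴ − T₂⁴) / (1/ε₁ + 1/ε₂ − 1).
1/ε₁ + 1/ε₂ − 1 = 1/0.76 + 1/0.21 − 1 = 5.078.
T₁⁴ − T₂⁴ = 7.70×10^12 − 3.11×10^11 = 7.39×10^12 K⁴.
q = 5.67×10⁻⁸ × 7.39×10^12 / 5.078 = 82500 W/m².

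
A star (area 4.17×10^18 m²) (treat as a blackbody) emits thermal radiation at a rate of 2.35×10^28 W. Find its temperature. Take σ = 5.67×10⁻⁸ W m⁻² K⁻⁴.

T ≈ 17800 K

From P = σAT⁴, T = (P / σA)^(1/4) = (2.35×10^28 / (5.67×10⁻⁸ × 4.17×10^18))^(1/4).
T = (9.94×10^16)^(1/4) = 17800 K.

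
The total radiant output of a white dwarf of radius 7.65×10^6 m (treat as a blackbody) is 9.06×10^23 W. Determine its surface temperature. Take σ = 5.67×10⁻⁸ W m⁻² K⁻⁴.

T ≈ 12100 K

A = 4πr² = 4π × (7.65×10^6)² = 7.35×10^14 m².
From P = σAT⁴, T = (P / σA)^(1/4) = (9.06×10^23 / (5.67×10⁻⁸ × 7.35×10^14))^(1/4).
T = (2.17×10^16)^(1/4) = 12100 K.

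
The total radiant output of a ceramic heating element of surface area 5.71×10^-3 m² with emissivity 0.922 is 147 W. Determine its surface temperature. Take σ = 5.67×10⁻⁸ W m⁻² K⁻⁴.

From P = εσAT⁴, T = (P / εσA)^(1/4) = (147 / (0.922 × 5.67×10⁻⁸ × 5.71×10^-3))^(1/4).
T = (4.92×10^11)^(1/4) = 838 K.

T ≈ 838 K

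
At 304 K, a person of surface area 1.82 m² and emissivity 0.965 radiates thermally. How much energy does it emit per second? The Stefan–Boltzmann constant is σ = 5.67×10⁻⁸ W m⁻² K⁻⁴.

P ≈ 851 W

P = εσAT⁴ = 0.965 × 5.67×10⁻⁸ × 1.82 × (304)⁴ = 0.965 × 5.67×10⁻⁸ × 1.82 × 8.54×10^9.
P = 851 W.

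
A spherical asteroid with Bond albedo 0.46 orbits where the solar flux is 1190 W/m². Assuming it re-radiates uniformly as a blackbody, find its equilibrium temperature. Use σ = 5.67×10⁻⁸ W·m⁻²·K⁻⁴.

Power absorbed = (1−a)S·πR²; power emitted = 4πR²σT⁴. Equating and cancelling πR²:
T = ((1−a)S / 4σ)^(1/4) = (643 / (4 × 5.67×10⁻⁸))^(1/4) = (2.83×10^9)^(1/4).
T = 231 K.

T ≈ 231 K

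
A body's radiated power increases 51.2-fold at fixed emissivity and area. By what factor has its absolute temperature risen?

P ∝ T⁴ ⇒ T ∝ P^(1/4), so T scales by (51.2)^(1/4) = 2.67.

factor ≈ 2.67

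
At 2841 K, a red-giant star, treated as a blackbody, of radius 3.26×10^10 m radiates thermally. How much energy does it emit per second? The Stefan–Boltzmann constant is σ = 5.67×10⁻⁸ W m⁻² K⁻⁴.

A = 4πr² = 4π × (3.26×10^10)² = 1.34×10^22 m².
P = σAT⁴ = 5.67×10⁻⁸ × 1.34×10^22 × (2841)⁴ = 5.67×10⁻⁸ × 1.34×10^22 × 6.51×10^13.
P = 4.93×10^28 W.

P ≈ 4.93×10^28 W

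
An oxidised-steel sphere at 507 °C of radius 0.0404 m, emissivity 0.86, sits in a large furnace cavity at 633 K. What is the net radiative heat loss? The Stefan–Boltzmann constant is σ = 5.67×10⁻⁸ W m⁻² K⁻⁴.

A = 4πr² = 4π × (0.0404)² = 0.0205 m².
Convert: 507 °C = 780 K.
Q = εσA(T⁴ − T_s⁴). T⁴ − T_s⁴ = (780)⁴ − (633)⁴ = 3.70×10^11 − 1.61×10^11 = 2.10×10^11 K⁴.
Q = 0.86 × 5.67×10⁻⁸ × 0.0205 × 2.10×10^11 = 210 W.

Q ≈ 210 W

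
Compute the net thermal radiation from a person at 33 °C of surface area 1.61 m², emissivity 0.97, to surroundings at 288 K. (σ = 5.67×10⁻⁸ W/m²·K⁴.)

Q ≈ 167 W

Convert: 33 °C = 306 K.
Q = εσA(T⁴ − T_s⁴). T⁴ − T_s⁴ = (306)⁴ − (288)⁴ = 8.77×10^9 − 6.88×10^9 = 1.89×10^9 K⁴.
Q = 0.97 × 5.67×10⁻⁸ × 1.61 × 1.89×10^9 = 167 W.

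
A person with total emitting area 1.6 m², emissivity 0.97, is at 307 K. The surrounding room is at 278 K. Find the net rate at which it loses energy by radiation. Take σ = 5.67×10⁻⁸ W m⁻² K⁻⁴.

Q = εσA(T⁴ − T_s⁴). T⁴ − T_s⁴ = (307)⁴ − (278)⁴ = 8.88×10^9 − 5.97×10^9 = 2.91×10^9 K⁴.
Q = 0.97 × 5.67×10⁻⁸ × 1.60 × 2.91×10^9 = 256 W.

Q ≈ 256 W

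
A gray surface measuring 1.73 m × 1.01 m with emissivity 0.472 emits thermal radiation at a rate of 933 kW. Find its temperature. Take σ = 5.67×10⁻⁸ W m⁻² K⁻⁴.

A = 1.73 × 1.01 = 1.75 m².
From P = εσAT⁴, T = (P / εσA)^(1/4) = (9.33×10^5 / (0.472 × 5.67×10⁻⁸ × 1.75))^(1/4).
T = (2.00×10^13)^(1/4) = 2110 K.

T ≈ 2110 K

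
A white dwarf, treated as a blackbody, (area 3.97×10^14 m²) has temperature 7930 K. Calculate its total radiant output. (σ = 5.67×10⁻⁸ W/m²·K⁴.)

P = σAT⁴ = 5.67×10⁻⁸ × 3.97×10^14 × (7930)⁴ = 5.67×10⁻⁸ × 3.97×10^14 × 3.95×10^15.
P = 8.90×10^22 W.

P ≈ 8.90×10^22 W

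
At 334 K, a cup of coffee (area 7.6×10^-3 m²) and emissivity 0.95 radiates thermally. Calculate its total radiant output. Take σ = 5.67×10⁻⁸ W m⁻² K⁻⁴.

P ≈ 5.09 W

P = εσAT⁴ = 0.95 × 5.67×10⁻⁸ × 7.60×10^-3 × (334)⁴ = 0.95 × 5.67×10⁻⁸ × 7.60×10^-3 × 1.24×10^10.
P = 5.09 W.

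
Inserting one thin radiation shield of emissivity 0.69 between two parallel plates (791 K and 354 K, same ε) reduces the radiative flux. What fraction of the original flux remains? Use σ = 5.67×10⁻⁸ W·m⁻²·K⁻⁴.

With N identical shields there are N+1 = 2 gaps in series, each with the same radiative resistance, so the flux falls to 1/(N+1) of its unshielded value.

ratio ≈ 0.500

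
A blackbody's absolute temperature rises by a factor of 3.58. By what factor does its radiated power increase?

P ∝ T⁴, so the power scales as (3.58)⁴ = 164.

factor ≈ 164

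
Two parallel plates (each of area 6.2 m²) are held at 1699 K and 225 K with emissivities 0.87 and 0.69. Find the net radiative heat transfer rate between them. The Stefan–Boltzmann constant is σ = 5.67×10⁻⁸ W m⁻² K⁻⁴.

Q ≈ 1.83×10^6 W

For two large parallel gray plates, q = σ(T₁⁴ − T₂⁴) / (1/ε₁ + 1/ε₂ − 1).
1/ε₁ + 1/ε₂ − 1 = 1/0.87 + 1/0.69 − 1 = 1.599.
T₁⁴ − T₂⁴ = 8.33×10^12 − 2.56×10^9 = 8.33×10^12 K⁴.
q = 5.67×10⁻⁸ × 8.33×10^12 / 1.599 = 2.95×10^5 W/m².
Q = q·A = 2.95×10^5 × 6.2 = 1.83×10^6 W.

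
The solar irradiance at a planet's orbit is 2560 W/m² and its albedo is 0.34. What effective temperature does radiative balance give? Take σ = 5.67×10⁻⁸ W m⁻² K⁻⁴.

Power absorbed = (1−a)S·πR²; power emitted = 4πR²σT⁴. Equating and cancelling πR²:
T = ((1−a)S / 4σ)^(1/4) = (1690 / (4 × 5.67×10⁻⁸))^(1/4) = (7.45×10^9)^(1/4).
T = 294 K.

T ≈ 294 K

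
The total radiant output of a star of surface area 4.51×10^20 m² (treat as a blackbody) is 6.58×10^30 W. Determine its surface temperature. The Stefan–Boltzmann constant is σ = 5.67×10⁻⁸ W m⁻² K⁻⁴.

From P = σAT⁴, T = (P / σA)^(1/4) = (6.58×10^30 / (5.67×10⁻⁸ × 4.51×10^20))^(1/4).
T = (2.57×10^17)^(1/4) = 22500 K.

T ≈ 22500 K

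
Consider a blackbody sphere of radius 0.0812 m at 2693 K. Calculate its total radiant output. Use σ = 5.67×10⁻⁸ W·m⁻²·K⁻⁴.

P ≈ 2.47×10^5 W

A = 4πr² = 4π × (0.0812)² = 0.0829 m².
P = σAT⁴ = 5.67×10⁻⁸ × 0.0829 × (2693)⁴ = 5.67×10⁻⁸ × 0.0829 × 5.26×10^13.
P = 2.47×10^5 W.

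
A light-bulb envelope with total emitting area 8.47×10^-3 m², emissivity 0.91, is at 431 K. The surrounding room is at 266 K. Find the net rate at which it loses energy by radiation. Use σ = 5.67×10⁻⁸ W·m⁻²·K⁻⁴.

Q = εσA(T⁴ − T_s⁴). T⁴ − T_s⁴ = (431)⁴ − (266)⁴ = 3.45×10^10 − 5.01×10^9 = 2.95×10^10 K⁴.
Q = 0.91 × 5.67×10⁻⁸ × 8.47×10^-3 × 2.95×10^10 = 12.9 W.

Q ≈ 12.9 W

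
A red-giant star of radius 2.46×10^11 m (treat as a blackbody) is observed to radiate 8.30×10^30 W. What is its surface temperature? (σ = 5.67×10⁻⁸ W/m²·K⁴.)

T ≈ 3720 K

A = 4πr² = 4π × (2.46×10^11)² = 7.60×10^23 m².
From P = σAT⁴, T = (P / σA)^(1/4) = (8.30×10^30 / (5.67×10⁻⁸ × 7.60×10^23))^(1/4).
T = (1.92×10^14)^(1/4) = 3720 K.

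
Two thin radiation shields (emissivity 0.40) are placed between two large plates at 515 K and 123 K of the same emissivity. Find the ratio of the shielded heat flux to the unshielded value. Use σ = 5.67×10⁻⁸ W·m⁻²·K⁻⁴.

With N identical shields there are N+1 = 3 gaps in series, each with the same radiative resistance, so the flux falls to 1/(N+1) of its unshielded value.

ratio ≈ 0.333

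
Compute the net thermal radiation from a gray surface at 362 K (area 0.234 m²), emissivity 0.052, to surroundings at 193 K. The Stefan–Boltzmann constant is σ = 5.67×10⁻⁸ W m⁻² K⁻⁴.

Q ≈ 10.9 W

Q = εσA(T⁴ − T_s⁴). T⁴ − T_s⁴ = (362)⁴ − (193)⁴ = 1.72×10^10 − 1.39×10^9 = 1.58×10^10 K⁴.
Q = 0.052 × 5.67×10⁻⁸ × 0.234 × 1.58×10^10 = 10.9 W.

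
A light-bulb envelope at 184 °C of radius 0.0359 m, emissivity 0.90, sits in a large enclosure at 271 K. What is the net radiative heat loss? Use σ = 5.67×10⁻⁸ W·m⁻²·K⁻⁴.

Q ≈ 31.6 W

A = 4πr² = 4π × (0.0359)² = 0.0162 m².
Convert: 184 °C = 457 K.
Q = εσA(T⁴ − T_s⁴). T⁴ − T_s⁴ = (457)⁴ − (271)⁴ = 4.36×10^10 − 5.39×10^9 = 3.82×10^10 K⁴.
Q = 0.90 × 5.67×10⁻⁸ × 0.0162 × 3.82×10^10 = 31.6 W.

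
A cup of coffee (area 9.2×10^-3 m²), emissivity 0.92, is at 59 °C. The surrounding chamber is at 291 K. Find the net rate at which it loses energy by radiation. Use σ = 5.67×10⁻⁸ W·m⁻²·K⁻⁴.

Convert: 59 °C = 332 K.
Q = εσA(T⁴ − T_s⁴). T⁴ − T_s⁴ = (332)⁴ − (291)⁴ = 1.21×10^10 − 7.17×10^9 = 4.98×10^9 K⁴.
Q = 0.92 × 5.67×10⁻⁸ × 9.20×10^-3 × 4.98×10^9 = 2.39 W.

Q ≈ 2.39 W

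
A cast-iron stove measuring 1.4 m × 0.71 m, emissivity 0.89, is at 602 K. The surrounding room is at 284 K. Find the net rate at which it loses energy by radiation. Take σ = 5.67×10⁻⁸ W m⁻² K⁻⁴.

A = 1.4 × 0.71 = 0.994 m².
Q = εσA(T⁴ − T_s⁴). T⁴ − T_s⁴ = (602)⁴ − (284)⁴ = 1.31×10^11 − 6.51×10^9 = 1.25×10^11 K⁴.
Q = 0.89 × 5.67×10⁻⁸ × 0.994 × 1.25×10^11 = 6260 W.

Q ≈ 6260 W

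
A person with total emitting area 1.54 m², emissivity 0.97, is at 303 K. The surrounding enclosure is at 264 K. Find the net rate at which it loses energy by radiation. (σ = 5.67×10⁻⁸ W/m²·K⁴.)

Q = εσA(T⁴ − T_s⁴). T⁴ − T_s⁴ = (303)⁴ − (264)⁴ = 8.43×10^9 − 4.86×10^9 = 3.57×10^9 K⁴.
Q = 0.97 × 5.67×10⁻⁸ × 1.54 × 3.57×10^9 = 302 W.

Q ≈ 302 W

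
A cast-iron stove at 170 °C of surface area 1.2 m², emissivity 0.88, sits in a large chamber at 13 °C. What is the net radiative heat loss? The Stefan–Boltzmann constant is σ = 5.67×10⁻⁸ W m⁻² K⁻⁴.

Q ≈ 1910 W

Convert: 170 °C = 443 K; 13 °C = 286 K.
Q = εσA(T⁴ − T_s⁴). T⁴ − T_s⁴ = (443)⁴ − (286)⁴ = 3.85×10^10 − 6.69×10^9 = 3.18×10^10 K⁴.
Q = 0.88 × 5.67×10⁻⁸ × 1.20 × 3.18×10^10 = 1910 W.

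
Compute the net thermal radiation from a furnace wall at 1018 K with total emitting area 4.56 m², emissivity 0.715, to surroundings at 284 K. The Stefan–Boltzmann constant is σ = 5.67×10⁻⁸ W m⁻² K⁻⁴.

Q = εσA(T⁴ − T_s⁴). T⁴ − T_s⁴ = (1018)⁴ − (284)⁴ = 1.07×10^12 − 6.51×10^9 = 1.07×10^12 K⁴.
Q = 0.715 × 5.67×10⁻⁸ × 4.56 × 1.07×10^12 = 1.97×10^5 W.

Q ≈ 1.97×10^5 W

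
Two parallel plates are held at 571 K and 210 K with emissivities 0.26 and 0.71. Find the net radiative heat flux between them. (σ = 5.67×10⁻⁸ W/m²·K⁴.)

q ≈ 1390 W/m²

For two large parallel gray plates, q = σ(T₁⁴ − T₂⁴) / (1/ε₁ + 1/ε₂ − 1).
1/ε₁ + 1/ε₂ − 1 = 1/0.26 + 1/0.71 − 1 = 4.255.
T₁⁴ − T₂⁴ = 1.06×10^11 − 1.94×10^9 = 1.04×10^11 K⁴.
q = 5.67×10⁻⁸ × 1.04×10^11 / 4.255 = 1390 W/m².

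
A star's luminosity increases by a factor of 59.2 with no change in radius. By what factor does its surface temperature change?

factor ≈ 2.77

P ∝ T⁴ ⇒ T ∝ P^(1/4), so T scales by (59.2)^(1/4) = 2.77.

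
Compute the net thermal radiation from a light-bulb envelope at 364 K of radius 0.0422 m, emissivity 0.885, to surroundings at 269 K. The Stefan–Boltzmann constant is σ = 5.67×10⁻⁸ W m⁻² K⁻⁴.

Q ≈ 13.8 W

A = 4πr² = 4π × (0.0422)² = 0.0224 m².
Q = εσA(T⁴ − T_s⁴). T⁴ − T_s⁴ = (364)⁴ − (269)⁴ = 1.76×10^10 − 5.24×10^9 = 1.23×10^10 K⁴.
Q = 0.885 × 5.67×10⁻⁸ × 0.0224 × 1.23×10^10 = 13.8 W.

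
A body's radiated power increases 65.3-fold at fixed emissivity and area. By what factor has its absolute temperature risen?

factor ≈ 2.84

P ∝ T⁴ ⇒ T ∝ P^(1/4), so T scales by (65.3)^(1/4) = 2.84.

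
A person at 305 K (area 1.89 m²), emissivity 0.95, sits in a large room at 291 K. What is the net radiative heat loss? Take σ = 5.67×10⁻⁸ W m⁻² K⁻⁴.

Q ≈ 151 W

Q = εσA(T⁴ − T_s⁴). T⁴ − T_s⁴ = (305)⁴ − (291)⁴ = 8.65×10^9 − 7.17×10^9 = 1.48×10^9 K⁴.
Q = 0.95 × 5.67×10⁻⁸ × 1.89 × 1.48×10^9 = 151 W.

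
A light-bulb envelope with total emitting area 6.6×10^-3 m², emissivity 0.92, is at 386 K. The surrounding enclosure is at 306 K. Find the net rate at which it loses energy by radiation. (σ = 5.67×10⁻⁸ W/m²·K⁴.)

Q = εσA(T⁴ − T_s⁴). T⁴ − T_s⁴ = (386)⁴ − (306)⁴ = 2.22×10^10 − 8.77×10^9 = 1.34×10^10 K⁴.
Q = 0.92 × 5.67×10⁻⁸ × 6.60×10^-3 × 1.34×10^10 = 4.62 W.

Q ≈ 4.62 W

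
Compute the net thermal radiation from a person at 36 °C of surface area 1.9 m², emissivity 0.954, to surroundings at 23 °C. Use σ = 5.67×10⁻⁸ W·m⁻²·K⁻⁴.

Convert: 36 °C = 309 K; 23 °C = 296 K.
Q = εσA(T⁴ − T_s⁴). T⁴ − T_s⁴ = (309)⁴ − (296)⁴ = 9.12×10^9 − 7.68×10^9 = 1.44×10^9 K⁴.
Q = 0.954 × 5.67×10⁻⁸ × 1.90 × 1.44×10^9 = 148 W.

Q ≈ 148 W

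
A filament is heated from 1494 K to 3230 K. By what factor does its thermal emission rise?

P ∝ T⁴, so the ratio is (3230/1494)⁴ = (2.162)⁴ = 21.8.

ratio ≈ 21.8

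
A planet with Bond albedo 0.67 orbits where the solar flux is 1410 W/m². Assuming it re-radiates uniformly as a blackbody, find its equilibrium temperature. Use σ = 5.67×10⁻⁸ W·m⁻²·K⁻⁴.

T ≈ 213 K

Power absorbed = (1−a)S·πR²; power emitted = 4πR²σT⁴. Equating and cancelling πR²:
T = ((1−a)S / 4σ)^(1/4) = (465 / (4 × 5.67×10⁻⁸))^(1/4) = (2.05×10^9)^(1/4).
T = 213 K.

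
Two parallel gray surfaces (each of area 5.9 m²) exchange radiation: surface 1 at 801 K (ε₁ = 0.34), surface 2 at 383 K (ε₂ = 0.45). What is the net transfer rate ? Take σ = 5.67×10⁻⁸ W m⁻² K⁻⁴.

Q ≈ 31300 W

For two large parallel gray plates, q = σ(T₁⁴ − T₂⁴) / (1/ε₁ + 1/ε₂ − 1).
1/ε₁ + 1/ε₂ − 1 = 1/0.34 + 1/0.45 − 1 = 4.163.
T₁⁴ − T₂⁴ = 4.12×10^11 − 2.15×10^10 = 3.90×10^11 K⁴.
q = 5.67×10⁻⁸ × 3.90×10^11 / 4.163 = 5310 W/m².
Q = q·A = 5310 × 5.9 = 31300 W.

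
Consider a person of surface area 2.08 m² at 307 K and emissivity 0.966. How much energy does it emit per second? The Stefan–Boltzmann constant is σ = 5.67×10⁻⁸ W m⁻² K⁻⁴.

P = εσAT⁴ = 0.966 × 5.67×10⁻⁸ × 2.08 × (307)⁴ = 0.966 × 5.67×10⁻⁸ × 2.08 × 8.88×10^9.
P = 1010 W.

P ≈ 1010 W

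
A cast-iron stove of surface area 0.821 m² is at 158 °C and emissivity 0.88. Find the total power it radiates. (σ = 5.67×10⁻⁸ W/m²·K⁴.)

P ≈ 1410 W

158 °C = 431 K.
Stefan–Boltzmann: P = εσAT⁴ = 0.88 × 5.67×10⁻⁸ × 0.821 × (431)⁴ = 0.88 × 5.67×10⁻⁸ × 0.821 × 3.45×10^10.
P = 1410 W.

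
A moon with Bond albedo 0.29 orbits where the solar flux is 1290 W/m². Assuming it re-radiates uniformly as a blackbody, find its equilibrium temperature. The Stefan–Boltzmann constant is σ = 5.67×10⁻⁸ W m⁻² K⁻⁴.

Power absorbed = (1−a)S·πR²; power emitted = 4πR²σT⁴. Equating and cancelling πR²:
T = ((1−a)S / 4σ)^(1/4) = (916 / (4 × 5.67×10⁻⁸))^(1/4) = (4.04×10^9)^(1/4).
T = 252 K.

T ≈ 252 K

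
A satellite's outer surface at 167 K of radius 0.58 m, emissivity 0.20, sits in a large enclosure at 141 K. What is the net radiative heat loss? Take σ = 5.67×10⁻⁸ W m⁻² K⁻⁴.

A = 4πr² = 4π × (0.58)² = 4.23 m².
Q = εσA(T⁴ − T_s⁴). T⁴ − T_s⁴ = (167)⁴ − (141)⁴ = 7.78×10^8 − 3.95×10^8 = 3.83×10^8 K⁴.
Q = 0.20 × 5.67×10⁻⁸ × 4.23 × 3.83×10^8 = 18.3 W.

Q ≈ 18.3 W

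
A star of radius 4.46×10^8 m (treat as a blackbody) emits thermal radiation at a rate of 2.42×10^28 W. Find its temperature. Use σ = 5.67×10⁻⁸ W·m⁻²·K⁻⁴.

A = 4πr² = 4π × (4.46×10^8)² = 2.50×10^18 m².
From P = σAT⁴, T = (P / σA)^(1/4) = (2.42×10^28 / (5.67×10⁻⁸ × 2.50×10^18))^(1/4).
T = (1.71×10^17)^(1/4) = 20300 K.

T ≈ 20300 K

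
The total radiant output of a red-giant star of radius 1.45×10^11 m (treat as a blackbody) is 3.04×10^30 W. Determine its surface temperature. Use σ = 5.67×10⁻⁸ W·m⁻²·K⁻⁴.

T ≈ 3770 K

A = 4πr² = 4π × (1.45×10^11)² = 2.64×10^23 m².
From P = σAT⁴, T = (P / σA)^(1/4) = (3.04×10^30 / (5.67×10⁻⁸ × 2.64×10^23))^(1/4).
T = (2.03×10^14)^(1/4) = 3770 K.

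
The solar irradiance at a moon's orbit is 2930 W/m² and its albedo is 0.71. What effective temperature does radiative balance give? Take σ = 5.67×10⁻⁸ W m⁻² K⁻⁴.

Power absorbed = (1−a)S·πR²; power emitted = 4πR²σT⁴. Equating and cancelling πR²:
T = ((1−a)S / 4σ)^(1/4) = (850 / (4 × 5.67×10⁻⁸))^(1/4) = (3.75×10^9)^(1/4).
T = 247 K.

T ≈ 247 K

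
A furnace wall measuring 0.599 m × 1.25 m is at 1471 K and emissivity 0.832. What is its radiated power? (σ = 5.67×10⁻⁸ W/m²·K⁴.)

A = 0.599 × 1.25 = 0.749 m².
P = εσAT⁴ = 0.832 × 5.67×10⁻⁸ × 0.749 × (1471)⁴ = 0.832 × 5.67×10⁻⁸ × 0.749 × 4.68×10^12.
P = 1.65×10^5 W.

P ≈ 1.65×10^5 W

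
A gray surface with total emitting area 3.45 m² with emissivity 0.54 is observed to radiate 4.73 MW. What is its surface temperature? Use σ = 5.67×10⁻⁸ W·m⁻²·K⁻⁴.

From P = εσAT⁴, T = (P / εσA)^(1/4) = (4.73×10^6 / (0.54 × 5.67×10⁻⁸ × 3.45))^(1/4).
T = (4.48×10^13)^(1/4) = 2590 K.

T ≈ 2590 K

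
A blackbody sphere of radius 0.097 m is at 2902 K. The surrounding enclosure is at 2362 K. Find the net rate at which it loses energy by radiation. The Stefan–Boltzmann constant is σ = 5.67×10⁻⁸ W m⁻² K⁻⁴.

Q ≈ 2.67×10^5 W

A = 4πr² = 4π × (0.097)² = 0.118 m².
Q = σA(T⁴ − T_s⁴). T⁴ − T_s⁴ = (2902)⁴ − (2362)⁴ = 7.09×10^13 − 3.11×10^13 = 3.98×10^13 K⁴.
Q = 5.67×10⁻⁸ × 0.118 × 3.98×10^13 = 2.67×10^5 W.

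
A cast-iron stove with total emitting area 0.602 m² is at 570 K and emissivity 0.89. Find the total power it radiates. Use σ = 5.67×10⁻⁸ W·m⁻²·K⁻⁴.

P ≈ 3210 W

Stefan–Boltzmann: P = εσAT⁴ = 0.89 × 5.67×10⁻⁸ × 0.602 × (570)⁴ = 0.89 × 5.67×10⁻⁸ × 0.602 × 1.06×10^11.
P = 3210 W.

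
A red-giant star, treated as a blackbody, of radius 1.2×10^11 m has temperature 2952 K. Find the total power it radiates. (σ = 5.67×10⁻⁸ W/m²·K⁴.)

A = 4πr² = 4π × (1.2×10^11)² = 1.81×10^23 m².
P = σAT⁴ = 5.67×10⁻⁸ × 1.81×10^23 × (2952)⁴ = 5.67×10⁻⁸ × 1.81×10^23 × 7.59×10^13.
P = 7.79×10^29 W.

P ≈ 7.79×10^29 W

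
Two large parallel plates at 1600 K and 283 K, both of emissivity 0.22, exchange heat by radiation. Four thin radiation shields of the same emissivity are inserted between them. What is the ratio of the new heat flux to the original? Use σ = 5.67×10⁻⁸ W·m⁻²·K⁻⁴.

ratio ≈ 0.200

With N identical shields there are N+1 = 5 gaps in series, each with the same radiative resistance, so the flux falls to 1/(N+1) of its unshielded value.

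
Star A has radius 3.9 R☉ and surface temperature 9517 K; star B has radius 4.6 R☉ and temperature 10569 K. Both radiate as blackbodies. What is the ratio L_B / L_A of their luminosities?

L = 4πR²σT⁴ ∝ R²T⁴, so L_B/L_A = (4.6/3.9)² × (10569/9517)⁴ = 1.39 × 1.52 = 2.12.

L_B/L_A ≈ 2.12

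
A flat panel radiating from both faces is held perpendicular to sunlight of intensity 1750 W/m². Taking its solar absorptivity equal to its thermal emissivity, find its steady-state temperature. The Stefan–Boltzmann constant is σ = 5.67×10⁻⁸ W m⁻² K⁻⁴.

T ≈ 352 K

Absorbed flux αS = emitted flux 2εσT⁴ per unit area; with α = ε this gives T = (S/2σ)^(1/4).
T = (1750 / (2 × 5.67×10⁻⁸))^(1/4) = (1.54×10^10)^(1/4).
T = 352 K.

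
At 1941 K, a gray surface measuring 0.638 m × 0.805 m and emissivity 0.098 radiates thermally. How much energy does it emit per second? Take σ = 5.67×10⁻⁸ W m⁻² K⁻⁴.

P ≈ 40500 W

A = 0.638 × 0.805 = 0.514 m².
Stefan–Boltzmann: P = εσAT⁴ = 0.098 × 5.67×10⁻⁸ × 0.514 × (1941)⁴ = 0.098 × 5.67×10⁻⁸ × 0.514 × 1.42×10^13.
P = 40500 W.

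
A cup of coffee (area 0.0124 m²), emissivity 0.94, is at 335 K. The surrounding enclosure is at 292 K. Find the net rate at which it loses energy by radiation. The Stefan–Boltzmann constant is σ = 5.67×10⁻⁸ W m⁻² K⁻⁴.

Q = εσA(T⁴ − T_s⁴). T⁴ − T_s⁴ = (335)⁴ − (292)⁴ = 1.26×10^10 − 7.27×10^9 = 5.32×10^9 K⁴.
Q = 0.94 × 5.67×10⁻⁸ × 0.0124 × 5.32×10^9 = 3.52 W.

Q ≈ 3.52 W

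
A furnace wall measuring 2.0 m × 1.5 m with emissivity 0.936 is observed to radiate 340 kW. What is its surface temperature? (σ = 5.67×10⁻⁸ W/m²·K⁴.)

T ≈ 1210 K

A = 2.0 × 1.5 = 3.00 m².
From P = εσAT⁴, T = (P / εσA)^(1/4) = (3.40×10^5 / (0.936 × 5.67×10⁻⁸ × 3.00))^(1/4).
T = (2.14×10^12)^(1/4) = 1210 K.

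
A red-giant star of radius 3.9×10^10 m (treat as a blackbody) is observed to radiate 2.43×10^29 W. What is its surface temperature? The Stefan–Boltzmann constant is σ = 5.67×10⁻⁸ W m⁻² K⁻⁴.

T ≈ 3870 K

A = 4πr² = 4π × (3.9×10^10)² = 1.91×10^22 m².
From P = σAT⁴, T = (P / σA)^(1/4) = (2.43×10^29 / (5.67×10⁻⁸ × 1.91×10^22))^(1/4).
T = (2.24×10^14)^(1/4) = 3870 K.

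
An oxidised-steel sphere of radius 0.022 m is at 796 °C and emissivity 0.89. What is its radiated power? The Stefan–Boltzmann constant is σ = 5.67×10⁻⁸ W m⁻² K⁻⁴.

P ≈ 401 W

A = 4πr² = 4π × (0.022)² = 6.08×10^-3 m².
796 °C = 1069 K.
Stefan–Boltzmann: P = εσAT⁴ = 0.89 × 5.67×10⁻⁸ × 6.08×10^-3 × (1069)⁴ = 0.89 × 5.67×10⁻⁸ × 6.08×10^-3 × 1.31×10^12.
P = 401 W.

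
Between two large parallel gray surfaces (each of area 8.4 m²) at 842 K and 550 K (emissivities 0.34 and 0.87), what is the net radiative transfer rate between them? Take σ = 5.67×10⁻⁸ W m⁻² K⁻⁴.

For two large parallel gray plates, q = σ(T₁⁴ − T₂⁴) / (1/ε₁ + 1/ε₂ − 1).
1/ε₁ + 1/ε₂ − 1 = 1/0.34 + 1/0.87 − 1 = 3.091.
T₁⁴ − T₂⁴ = 5.03×10^11 − 9.15×10^10 = 4.11×10^11 K⁴.
q = 5.67×10⁻⁸ × 4.11×10^11 / 3.091 = 7540 W/m².
Q = q·A = 7540 × 8.4 = 63400 W.

Q ≈ 63400 W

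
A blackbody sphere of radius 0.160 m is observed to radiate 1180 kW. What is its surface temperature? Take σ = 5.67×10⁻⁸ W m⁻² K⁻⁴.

A = 4πr² = 4π × (0.160)² = 0.322 m².
From P = σAT⁴, T = (P / σA)^(1/4) = (1.18×10^6 / (5.67×10⁻⁸ × 0.322))^(1/4).
T = (6.47×10^13)^(1/4) = 2840 K.

T ≈ 2840 K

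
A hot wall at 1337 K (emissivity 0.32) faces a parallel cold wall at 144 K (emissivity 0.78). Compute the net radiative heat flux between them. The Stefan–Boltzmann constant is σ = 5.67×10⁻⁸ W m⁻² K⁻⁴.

q ≈ 53200 W/m²

For two large parallel gray plates, q = σ(T₁⁴ − T₂⁴) / (1/ε₁ + 1/ε₂ − 1).
1/ε₁ + 1/ε₂ − 1 = 1/0.32 + 1/0.78 − 1 = 3.407.
T₁⁴ − T₂⁴ = 3.20×10^12 − 4.30×10^8 = 3.19×10^12 K⁴.
q = 5.67×10⁻⁸ × 3.19×10^12 / 3.407 = 53200 W/m².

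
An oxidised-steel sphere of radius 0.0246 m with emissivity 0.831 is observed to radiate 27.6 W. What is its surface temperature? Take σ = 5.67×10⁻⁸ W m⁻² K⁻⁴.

A = 4πr² = 4π × (0.0246)² = 7.60×10^-3 m².
From P = εσAT⁴, T = (P / εσA)^(1/4) = (27.6 / (0.831 × 5.67×10⁻⁸ × 7.60×10^-3))^(1/4).
T = (7.70×10^10)^(1/4) = 527 K.

T ≈ 527 K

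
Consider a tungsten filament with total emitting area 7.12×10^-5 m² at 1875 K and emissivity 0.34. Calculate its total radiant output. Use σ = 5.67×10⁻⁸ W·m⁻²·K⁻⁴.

P = εσAT⁴ = 0.34 × 5.67×10⁻⁸ × 7.12×10^-5 × (1875)⁴ = 0.34 × 5.67×10⁻⁸ × 7.12×10^-5 × 1.24×10^13.
P = 17.0 W.

P ≈ 17.0 W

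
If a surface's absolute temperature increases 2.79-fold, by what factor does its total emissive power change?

factor ≈ 60.6

P ∝ T⁴, so the power scales as (2.79)⁴ = 60.6.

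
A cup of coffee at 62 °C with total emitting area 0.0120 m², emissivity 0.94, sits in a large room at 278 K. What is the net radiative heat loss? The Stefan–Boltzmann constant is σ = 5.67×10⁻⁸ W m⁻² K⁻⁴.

Q ≈ 4.24 W

Convert: 62 °C = 335 K.
Q = εσA(T⁴ − T_s⁴). T⁴ − T_s⁴ = (335)⁴ − (278)⁴ = 1.26×10^10 − 5.97×10^9 = 6.62×10^9 K⁴.
Q = 0.94 × 5.67×10⁻⁸ × 0.0120 × 6.62×10^9 = 4.24 W.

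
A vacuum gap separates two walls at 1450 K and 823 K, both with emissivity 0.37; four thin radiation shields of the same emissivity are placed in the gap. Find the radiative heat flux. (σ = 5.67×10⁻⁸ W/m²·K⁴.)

q ≈ 10200 W/m²

Each of the 5 gaps contributes resistance (2/ε − 1) = 2/0.37 − 1 = 4.405; total = 22.03.
q = σ(T₁⁴ − T₂⁴) / 22.03 = 5.67×10⁻⁸ × 3.96×10^12 / 22.03 = 10200 W/m².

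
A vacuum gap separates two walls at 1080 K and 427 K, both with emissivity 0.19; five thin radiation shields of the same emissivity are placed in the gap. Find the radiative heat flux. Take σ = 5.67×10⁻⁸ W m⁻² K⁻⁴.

Each of the 6 gaps contributes resistance (2/ε − 1) = 2/0.19 − 1 = 9.526; total = 57.16.
q = σ(T₁⁴ − T₂⁴) / 57.16 = 5.67×10⁻⁸ × 1.33×10^12 / 57.16 = 1320 W/m².

q ≈ 1320 W/m²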